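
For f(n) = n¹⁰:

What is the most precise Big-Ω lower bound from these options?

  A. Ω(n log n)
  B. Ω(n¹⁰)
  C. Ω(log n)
B

f(n) = n¹⁰ is Ω(n¹⁰).
All listed options are valid Big-Ω bounds (lower bounds),
but Ω(n¹⁰) is the tightest (largest valid bound).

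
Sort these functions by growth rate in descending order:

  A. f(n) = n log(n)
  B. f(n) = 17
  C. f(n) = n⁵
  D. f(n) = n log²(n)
C > D > A > B

Comparing growth rates:
C = n⁵ is O(n⁵)
D = n log²(n) is O(n log² n)
A = n log(n) is O(n log n)
B = 17 is O(1)

Therefore, the order from fastest to slowest is: C > D > A > B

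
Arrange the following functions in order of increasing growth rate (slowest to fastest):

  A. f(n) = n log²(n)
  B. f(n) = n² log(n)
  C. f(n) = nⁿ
A < B < C

Comparing growth rates:
A = n log²(n) is O(n log² n)
B = n² log(n) is O(n² log n)
C = nⁿ is O(nⁿ)

Therefore, the order from slowest to fastest is: A < B < C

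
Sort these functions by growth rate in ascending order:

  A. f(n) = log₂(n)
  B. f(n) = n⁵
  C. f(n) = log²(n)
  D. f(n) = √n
A < C < D < B

Comparing growth rates:
A = log₂(n) is O(log n)
C = log²(n) is O(log² n)
D = √n is O(√n)
B = n⁵ is O(n⁵)

Therefore, the order from slowest to fastest is: A < C < D < B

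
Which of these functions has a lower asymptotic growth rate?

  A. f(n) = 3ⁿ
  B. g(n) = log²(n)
B

f(n) = 3ⁿ is O(3ⁿ), while g(n) = log²(n) is O(log² n).
Since O(log² n) grows slower than O(3ⁿ), g(n) is dominated.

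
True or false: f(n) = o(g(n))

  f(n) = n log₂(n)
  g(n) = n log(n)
False

f(n) = n log₂(n) is O(n log n), and g(n) = n log(n) is O(n log n).
Since they have the same growth rate, f(n) = o(g(n)) is false.
(f = o(g) requires f to grow strictly slower, not equal.)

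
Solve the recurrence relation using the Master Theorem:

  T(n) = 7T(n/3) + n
Θ(n^log₃(7))

Master Theorem: a = 7, b = 3, f(n) = n.
Compute the critical exponent d = log₃(7) = 1.771.
Compare f(n) = Θ(n) against n^d:
  k = 1 < d = 1.771, so f(n) = O(n^(d-ε)) — Case 1.
  The recursion cost dominates: T(n) = Θ(n^d) = Θ(n^log₃(7)).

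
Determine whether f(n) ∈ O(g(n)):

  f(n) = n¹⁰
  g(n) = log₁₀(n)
False

f(n) = n¹⁰ is O(n¹⁰), and g(n) = log₁₀(n) is O(log n).
Since O(n¹⁰) grows faster than O(log n), f(n) = O(g(n)) is false.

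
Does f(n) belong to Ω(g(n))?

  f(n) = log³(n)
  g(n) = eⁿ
False

f(n) = log³(n) is O(log³ n), and g(n) = eⁿ is O(eⁿ).
Since O(log³ n) grows slower than O(eⁿ), f(n) = Ω(g(n)) is false.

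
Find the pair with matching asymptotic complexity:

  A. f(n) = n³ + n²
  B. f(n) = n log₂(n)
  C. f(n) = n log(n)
B and C

Examining each function:
  A. n³ + n² is O(n³)
  B. n log₂(n) is O(n log n)
  C. n log(n) is O(n log n)

Functions B and C both have the same complexity class.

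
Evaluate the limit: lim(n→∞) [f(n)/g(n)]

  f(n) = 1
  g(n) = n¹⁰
0

Since 1 (O(1)) grows slower than n¹⁰ (O(n¹⁰)),
the ratio f(n)/g(n) → 0 as n → ∞.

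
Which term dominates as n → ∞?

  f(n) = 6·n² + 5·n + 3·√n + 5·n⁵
5·n⁵

Looking at each term:
  - 6·n² is O(n²)
  - 5·n is O(n)
  - 3·√n is O(√n)
  - 5·n⁵ is O(n⁵)

The term 5·n⁵ (O(n⁵)) grows fastest and dominates all others.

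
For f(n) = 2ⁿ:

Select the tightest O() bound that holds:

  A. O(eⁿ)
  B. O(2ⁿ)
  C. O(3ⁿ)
B

f(n) = 2ⁿ is O(2ⁿ).
All listed options are valid Big-O bounds (upper bounds),
but O(2ⁿ) is the tightest (smallest valid bound).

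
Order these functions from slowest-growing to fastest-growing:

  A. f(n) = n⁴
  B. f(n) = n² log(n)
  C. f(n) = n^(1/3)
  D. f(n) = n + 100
C < D < B < A

Comparing growth rates:
C = n^(1/3) is O(n^(1/3))
D = n + 100 is O(n)
B = n² log(n) is O(n² log n)
A = n⁴ is O(n⁴)

Therefore, the order from slowest to fastest is: C < D < B < A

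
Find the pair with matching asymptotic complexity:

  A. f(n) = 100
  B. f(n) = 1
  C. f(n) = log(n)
A and B

Examining each function:
  A. 100 is O(1)
  B. 1 is O(1)
  C. log(n) is O(log n)

Functions A and B both have the same complexity class.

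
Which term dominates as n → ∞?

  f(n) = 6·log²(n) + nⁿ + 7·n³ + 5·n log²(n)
nⁿ

Looking at each term:
  - 6·log²(n) is O(log² n)
  - nⁿ is O(nⁿ)
  - 7·n³ is O(n³)
  - 5·n log²(n) is O(n log² n)

The term nⁿ (O(nⁿ)) grows fastest and dominates all others.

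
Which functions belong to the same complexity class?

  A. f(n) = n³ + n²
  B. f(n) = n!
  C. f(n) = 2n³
A and C

Examining each function:
  A. n³ + n² is O(n³)
  B. n! is O(n!)
  C. 2n³ is O(n³)

Functions A and C both have the same complexity class.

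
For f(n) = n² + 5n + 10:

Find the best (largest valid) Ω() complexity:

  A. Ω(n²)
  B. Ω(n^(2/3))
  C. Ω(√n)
A

f(n) = n² + 5n + 10 is Ω(n²).
All listed options are valid Big-Ω bounds (lower bounds),
but Ω(n²) is the tightest (largest valid bound).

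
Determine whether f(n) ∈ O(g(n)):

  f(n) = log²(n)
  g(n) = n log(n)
True

f(n) = log²(n) is O(log² n), and g(n) = n log(n) is O(n log n).
Since O(log² n) ⊆ O(n log n) (f grows no faster than g), f(n) = O(g(n)) is true.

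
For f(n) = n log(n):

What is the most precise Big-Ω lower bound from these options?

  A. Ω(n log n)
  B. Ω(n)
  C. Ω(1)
A

f(n) = n log(n) is Ω(n log n).
All listed options are valid Big-Ω bounds (lower bounds),
but Ω(n log n) is the tightest (largest valid bound).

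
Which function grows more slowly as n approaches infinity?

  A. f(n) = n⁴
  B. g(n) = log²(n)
B

f(n) = n⁴ is O(n⁴), while g(n) = log²(n) is O(log² n).
Since O(log² n) grows slower than O(n⁴), g(n) is dominated.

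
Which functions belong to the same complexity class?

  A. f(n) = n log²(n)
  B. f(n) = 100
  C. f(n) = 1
B and C

Examining each function:
  A. n log²(n) is O(n log² n)
  B. 100 is O(1)
  C. 1 is O(1)

Functions B and C both have the same complexity class.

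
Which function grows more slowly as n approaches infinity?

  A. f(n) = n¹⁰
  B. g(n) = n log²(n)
B

f(n) = n¹⁰ is O(n¹⁰), while g(n) = n log²(n) is O(n log² n).
Since O(n log² n) grows slower than O(n¹⁰), g(n) is dominated.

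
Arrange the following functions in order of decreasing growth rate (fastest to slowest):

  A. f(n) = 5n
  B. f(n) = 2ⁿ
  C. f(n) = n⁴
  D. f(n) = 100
B > C > A > D

Comparing growth rates:
B = 2ⁿ is O(2ⁿ)
C = n⁴ is O(n⁴)
A = 5n is O(n)
D = 100 is O(1)

Therefore, the order from fastest to slowest is: B > C > A > D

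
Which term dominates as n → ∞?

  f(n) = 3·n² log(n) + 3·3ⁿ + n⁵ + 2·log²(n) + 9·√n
3·3ⁿ

Looking at each term:
  - 3·n² log(n) is O(n² log n)
  - 3·3ⁿ is O(3ⁿ)
  - n⁵ is O(n⁵)
  - 2·log²(n) is O(log² n)
  - 9·√n is O(√n)

The term 3·3ⁿ (O(3ⁿ)) grows fastest and dominates all others.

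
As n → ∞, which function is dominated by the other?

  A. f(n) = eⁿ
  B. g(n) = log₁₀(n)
B

f(n) = eⁿ is O(eⁿ), while g(n) = log₁₀(n) is O(log n).
Since O(log n) grows slower than O(eⁿ), g(n) is dominated.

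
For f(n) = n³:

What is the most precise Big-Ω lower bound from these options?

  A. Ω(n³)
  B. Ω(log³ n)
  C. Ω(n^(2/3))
A

f(n) = n³ is Ω(n³).
All listed options are valid Big-Ω bounds (lower bounds),
but Ω(n³) is the tightest (largest valid bound).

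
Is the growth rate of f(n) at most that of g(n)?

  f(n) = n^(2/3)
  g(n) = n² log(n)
True

f(n) = n^(2/3) is O(n^(2/3)), and g(n) = n² log(n) is O(n² log n).
Since O(n^(2/3)) ⊆ O(n² log n) (f grows no faster than g), f(n) = O(g(n)) is true.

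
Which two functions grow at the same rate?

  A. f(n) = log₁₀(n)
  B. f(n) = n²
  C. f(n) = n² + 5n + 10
B and C

Examining each function:
  A. log₁₀(n) is O(log n)
  B. n² is O(n²)
  C. n² + 5n + 10 is O(n²)

Functions B and C both have the same complexity class.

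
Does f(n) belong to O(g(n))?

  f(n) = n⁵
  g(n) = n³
False

f(n) = n⁵ is O(n⁵), and g(n) = n³ is O(n³).
Since O(n⁵) grows faster than O(n³), f(n) = O(g(n)) is false.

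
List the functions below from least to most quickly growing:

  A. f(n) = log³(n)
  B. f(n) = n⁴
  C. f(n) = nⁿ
A < B < C

Comparing growth rates:
A = log³(n) is O(log³ n)
B = n⁴ is O(n⁴)
C = nⁿ is O(nⁿ)

Therefore, the order from slowest to fastest is: A < B < C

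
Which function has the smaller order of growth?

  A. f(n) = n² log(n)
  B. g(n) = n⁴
A

f(n) = n² log(n) is O(n² log n), while g(n) = n⁴ is O(n⁴).
Since O(n² log n) grows slower than O(n⁴), f(n) is dominated.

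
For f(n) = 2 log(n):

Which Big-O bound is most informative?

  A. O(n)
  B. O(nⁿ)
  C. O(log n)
C

f(n) = 2 log(n) is O(log n).
All listed options are valid Big-O bounds (upper bounds),
but O(log n) is the tightest (smallest valid bound).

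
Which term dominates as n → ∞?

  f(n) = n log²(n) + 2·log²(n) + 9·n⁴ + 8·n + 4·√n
9·n⁴

Looking at each term:
  - n log²(n) is O(n log² n)
  - 2·log²(n) is O(log² n)
  - 9·n⁴ is O(n⁴)
  - 8·n is O(n)
  - 4·√n is O(√n)

The term 9·n⁴ (O(n⁴)) grows fastest and dominates all others.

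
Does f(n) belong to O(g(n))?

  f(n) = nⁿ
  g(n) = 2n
False

f(n) = nⁿ is O(nⁿ), and g(n) = 2n is O(n).
Since O(nⁿ) grows faster than O(n), f(n) = O(g(n)) is false.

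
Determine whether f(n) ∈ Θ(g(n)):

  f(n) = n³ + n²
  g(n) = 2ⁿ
False

f(n) = n³ + n² is O(n³), and g(n) = 2ⁿ is O(2ⁿ).
Since they have different growth rates, f(n) = Θ(g(n)) is false.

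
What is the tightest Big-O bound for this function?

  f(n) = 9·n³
O(n³)

The dominant term in 9·n³ is 9·n³, which is Θ(n³).
Constants are absorbed, so the tightest bound is O(n³).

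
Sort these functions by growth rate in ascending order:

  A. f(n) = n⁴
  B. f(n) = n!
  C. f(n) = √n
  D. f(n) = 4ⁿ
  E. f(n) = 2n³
C < E < A < D < B

Comparing growth rates:
C = √n is O(√n)
E = 2n³ is O(n³)
A = n⁴ is O(n⁴)
D = 4ⁿ is O(4ⁿ)
B = n! is O(n!)

Therefore, the order from slowest to fastest is: C < E < A < D < B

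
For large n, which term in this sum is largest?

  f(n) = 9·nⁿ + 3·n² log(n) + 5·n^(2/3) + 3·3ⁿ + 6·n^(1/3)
9·nⁿ

Looking at each term:
  - 9·nⁿ is O(nⁿ)
  - 3·n² log(n) is O(n² log n)
  - 5·n^(2/3) is O(n^(2/3))
  - 3·3ⁿ is O(3ⁿ)
  - 6·n^(1/3) is O(n^(1/3))

The term 9·nⁿ (O(nⁿ)) grows fastest and dominates all others.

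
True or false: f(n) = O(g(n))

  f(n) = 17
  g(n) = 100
True

f(n) = 17 and g(n) = 100 are both O(1).
Big-O permits equal growth rates (f ≤ c·g for some c), so f(n) = O(g(n)) is true.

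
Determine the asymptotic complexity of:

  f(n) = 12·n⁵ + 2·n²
O(n⁵)

The dominant term in 12·n⁵ + 2·n² is 12·n⁵, which is Θ(n⁵).
Lower-order terms (2·n²) are asymptotically negligible.
Constants are absorbed, so the tightest bound is O(n⁵).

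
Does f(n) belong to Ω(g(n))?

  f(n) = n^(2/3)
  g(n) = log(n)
True

f(n) = n^(2/3) is O(n^(2/3)), and g(n) = log(n) is O(log n).
Since O(n^(2/3)) grows at least as fast as O(log n), f(n) = Ω(g(n)) is true.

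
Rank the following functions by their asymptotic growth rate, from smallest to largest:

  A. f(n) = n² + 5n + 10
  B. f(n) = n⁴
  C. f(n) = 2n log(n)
C < A < B

Comparing growth rates:
C = 2n log(n) is O(n log n)
A = n² + 5n + 10 is O(n²)
B = n⁴ is O(n⁴)

Therefore, the order from slowest to fastest is: C < A < B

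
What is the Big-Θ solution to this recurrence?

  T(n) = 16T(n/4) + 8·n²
Θ(n² log n)

Master Theorem: a = 16, b = 4, f(n) = 8·n².
Compute the critical exponent d = log₄(16) = 2.
Compare f(n) = Θ(n²) against n^d:
  k = 2 = d, so f(n) = Θ(n^d) — Case 2.
  Work is balanced across levels: T(n) = Θ(n^d log n) = Θ(n² log n).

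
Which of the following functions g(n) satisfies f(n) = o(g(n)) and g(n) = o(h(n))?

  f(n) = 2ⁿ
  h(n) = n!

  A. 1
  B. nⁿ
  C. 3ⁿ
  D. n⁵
C

We need g(n) with 2ⁿ = o(g(n)) and g(n) = o(n!), i.e. O(2ⁿ) ≺ g ≺ O(n!).
Check each option:
  A. 1 — O(1) does not grow strictly faster than f(n)
  B. nⁿ — O(nⁿ) does not grow strictly slower than h(n)
  C. 3ⁿ — O(3ⁿ) is strictly between O(2ⁿ) and O(n!) ✓
  D. n⁵ — O(n⁵) does not grow strictly faster than f(n)

Only option C (3ⁿ) lies strictly between.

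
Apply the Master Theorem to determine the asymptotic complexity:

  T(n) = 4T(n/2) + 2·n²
Θ(n² log n)

Master Theorem: a = 4, b = 2, f(n) = 2·n².
Compute the critical exponent d = log₂(4) = 2.
Compare f(n) = Θ(n²) against n^d:
  k = 2 = d, so f(n) = Θ(n^d) — Case 2.
  Work is balanced across levels: T(n) = Θ(n^d log n) = Θ(n² log n).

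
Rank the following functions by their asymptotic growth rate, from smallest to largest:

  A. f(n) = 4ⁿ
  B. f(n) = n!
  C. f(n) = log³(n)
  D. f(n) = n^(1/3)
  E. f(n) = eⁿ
C < D < E < A < B

Comparing growth rates:
C = log³(n) is O(log³ n)
D = n^(1/3) is O(n^(1/3))
E = eⁿ is O(eⁿ)
A = 4ⁿ is O(4ⁿ)
B = n! is O(n!)

Therefore, the order from slowest to fastest is: C < D < E < A < B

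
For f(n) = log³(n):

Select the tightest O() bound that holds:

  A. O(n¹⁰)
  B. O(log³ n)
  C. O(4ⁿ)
B

f(n) = log³(n) is O(log³ n).
All listed options are valid Big-O bounds (upper bounds),
but O(log³ n) is the tightest (smallest valid bound).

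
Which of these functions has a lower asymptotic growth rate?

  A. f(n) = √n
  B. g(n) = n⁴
A

f(n) = √n is O(√n), while g(n) = n⁴ is O(n⁴).
Since O(√n) grows slower than O(n⁴), f(n) is dominated.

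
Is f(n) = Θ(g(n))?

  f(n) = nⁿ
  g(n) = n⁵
False

f(n) = nⁿ is O(nⁿ), and g(n) = n⁵ is O(n⁵).
Since they have different growth rates, f(n) = Θ(g(n)) is false.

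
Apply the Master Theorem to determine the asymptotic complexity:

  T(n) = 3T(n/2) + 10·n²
Θ(n²)

Master Theorem: a = 3, b = 2, f(n) = 10·n².
Compute the critical exponent d = log₂(3) = 1.585.
Compare f(n) = Θ(n²) against n^d:
  k = 2 > d = 1.585, so f(n) = Ω(n^(d+ε)) — Case 3.
  Regularity: a·(n/b)^2/n^2 = a/b^2 = 3/4 < 1 ✓.
  The top-level work dominates: T(n) = Θ(f(n)) = Θ(n²).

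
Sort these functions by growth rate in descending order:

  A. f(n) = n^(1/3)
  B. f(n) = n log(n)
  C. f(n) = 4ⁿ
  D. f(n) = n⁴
C > D > B > A

Comparing growth rates:
C = 4ⁿ is O(4ⁿ)
D = n⁴ is O(n⁴)
B = n log(n) is O(n log n)
A = n^(1/3) is O(n^(1/3))

Therefore, the order from fastest to slowest is: C > D > B > A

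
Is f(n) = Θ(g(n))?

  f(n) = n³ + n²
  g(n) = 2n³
True

f(n) = n³ + n² and g(n) = 2n³ are both O(n³).
Since they have the same asymptotic growth rate, f(n) = Θ(g(n)) is true.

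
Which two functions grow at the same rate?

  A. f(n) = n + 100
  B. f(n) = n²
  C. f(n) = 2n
A and C

Examining each function:
  A. n + 100 is O(n)
  B. n² is O(n²)
  C. 2n is O(n)

Functions A and C both have the same complexity class.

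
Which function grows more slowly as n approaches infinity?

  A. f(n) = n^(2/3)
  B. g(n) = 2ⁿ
A

f(n) = n^(2/3) is O(n^(2/3)), while g(n) = 2ⁿ is O(2ⁿ).
Since O(n^(2/3)) grows slower than O(2ⁿ), f(n) is dominated.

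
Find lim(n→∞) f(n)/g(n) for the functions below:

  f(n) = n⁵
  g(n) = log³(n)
∞

Since n⁵ (O(n⁵)) grows faster than log³(n) (O(log³ n)),
the ratio f(n)/g(n) → ∞ as n → ∞.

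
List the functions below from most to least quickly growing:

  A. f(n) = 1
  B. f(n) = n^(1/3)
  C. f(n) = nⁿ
C > B > A

Comparing growth rates:
C = nⁿ is O(nⁿ)
B = n^(1/3) is O(n^(1/3))
A = 1 is O(1)

Therefore, the order from fastest to slowest is: C > B > A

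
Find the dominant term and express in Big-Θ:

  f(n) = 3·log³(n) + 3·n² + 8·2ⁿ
Θ(2ⁿ)

Order the terms by growth rate: 3·log³(n) ≺ 3·n² ≺ 8·2ⁿ.
The fastest-growing term 8·2ⁿ dominates as n → ∞; dropping its constant factor gives Θ(2ⁿ).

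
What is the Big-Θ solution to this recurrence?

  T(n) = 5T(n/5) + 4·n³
Θ(n³)

Master Theorem: a = 5, b = 5, f(n) = 4·n³.
Compute the critical exponent d = log₅(5) = 1.
Compare f(n) = Θ(n³) against n^d:
  k = 3 > d = 1, so f(n) = Ω(n^(d+ε)) — Case 3.
  Regularity: a·(n/b)^3/n^3 = a/b^3 = 5/125 < 1 ✓.
  The top-level work dominates: T(n) = Θ(f(n)) = Θ(n³).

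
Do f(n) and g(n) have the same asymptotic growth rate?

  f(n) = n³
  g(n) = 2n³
True

f(n) = n³ and g(n) = 2n³ are both O(n³).
Since they have the same asymptotic growth rate, f(n) = Θ(g(n)) is true.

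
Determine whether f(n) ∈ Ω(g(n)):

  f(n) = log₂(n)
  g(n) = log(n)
True

f(n) = log₂(n) and g(n) = log(n) are both O(log n).
Big-Ω permits equal growth rates (f ≥ c·g for some c > 0), so f(n) = Ω(g(n)) is true.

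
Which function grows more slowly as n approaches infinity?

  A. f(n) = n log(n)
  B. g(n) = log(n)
B

f(n) = n log(n) is O(n log n), while g(n) = log(n) is O(log n).
Since O(log n) grows slower than O(n log n), g(n) is dominated.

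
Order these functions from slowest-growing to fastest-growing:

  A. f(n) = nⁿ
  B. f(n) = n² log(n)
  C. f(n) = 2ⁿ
B < C < A

Comparing growth rates:
B = n² log(n) is O(n² log n)
C = 2ⁿ is O(2ⁿ)
A = nⁿ is O(nⁿ)

Therefore, the order from slowest to fastest is: B < C < A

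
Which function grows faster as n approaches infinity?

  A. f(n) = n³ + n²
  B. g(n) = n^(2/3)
A

f(n) = n³ + n² is O(n³), while g(n) = n^(2/3) is O(n^(2/3)).
Since O(n³) grows faster than O(n^(2/3)), f(n) dominates.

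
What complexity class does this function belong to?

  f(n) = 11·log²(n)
O(log² n)

The dominant term in 11·log²(n) is 11·log²(n), which is Θ(log² n).
Constants are absorbed, so the tightest bound is O(log² n).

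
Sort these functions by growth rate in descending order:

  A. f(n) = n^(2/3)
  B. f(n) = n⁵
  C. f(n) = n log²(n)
B > C > A

Comparing growth rates:
B = n⁵ is O(n⁵)
C = n log²(n) is O(n log² n)
A = n^(2/3) is O(n^(2/3))

Therefore, the order from fastest to slowest is: B > C > A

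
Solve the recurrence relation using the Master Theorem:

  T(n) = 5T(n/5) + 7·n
Θ(n log n)

Master Theorem: a = 5, b = 5, f(n) = 7·n.
Compute the critical exponent d = log₅(5) = 1.
Compare f(n) = Θ(n) against n^d:
  k = 1 = d, so f(n) = Θ(n^d) — Case 2.
  Work is balanced across levels: T(n) = Θ(n^d log n) = Θ(n log n).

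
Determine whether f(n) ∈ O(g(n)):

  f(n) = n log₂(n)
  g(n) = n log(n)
True

f(n) = n log₂(n) and g(n) = n log(n) are both O(n log n).
Big-O permits equal growth rates (f ≤ c·g for some c), so f(n) = O(g(n)) is true.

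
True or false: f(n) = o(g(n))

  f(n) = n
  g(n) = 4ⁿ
True

f(n) = n is O(n), and g(n) = 4ⁿ is O(4ⁿ).
Since O(n) grows strictly slower than O(4ⁿ), f(n) = o(g(n)) is true.
This means lim(n→∞) f(n)/g(n) = 0.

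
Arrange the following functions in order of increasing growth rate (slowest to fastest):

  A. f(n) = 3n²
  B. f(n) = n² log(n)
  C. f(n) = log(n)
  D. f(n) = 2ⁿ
C < A < B < D

Comparing growth rates:
C = log(n) is O(log n)
A = 3n² is O(n²)
B = n² log(n) is O(n² log n)
D = 2ⁿ is O(2ⁿ)

Therefore, the order from slowest to fastest is: C < A < B < D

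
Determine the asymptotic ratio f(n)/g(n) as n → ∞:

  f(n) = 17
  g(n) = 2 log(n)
0

Since 17 (O(1)) grows slower than 2 log(n) (O(log n)),
the ratio f(n)/g(n) → 0 as n → ∞.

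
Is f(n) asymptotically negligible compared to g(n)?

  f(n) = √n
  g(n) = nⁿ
True

f(n) = √n is O(√n), and g(n) = nⁿ is O(nⁿ).
Since O(√n) grows strictly slower than O(nⁿ), f(n) = o(g(n)) is true.
This means lim(n→∞) f(n)/g(n) = 0.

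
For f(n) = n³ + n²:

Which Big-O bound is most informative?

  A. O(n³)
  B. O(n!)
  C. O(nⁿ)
A

f(n) = n³ + n² is O(n³).
All listed options are valid Big-O bounds (upper bounds),
but O(n³) is the tightest (smallest valid bound).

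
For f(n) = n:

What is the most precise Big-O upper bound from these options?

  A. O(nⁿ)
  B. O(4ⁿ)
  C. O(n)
C

f(n) = n is O(n).
All listed options are valid Big-O bounds (upper bounds),
but O(n) is the tightest (smallest valid bound).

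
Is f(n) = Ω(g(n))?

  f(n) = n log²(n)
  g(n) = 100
True

f(n) = n log²(n) is O(n log² n), and g(n) = 100 is O(1).
Since O(n log² n) grows at least as fast as O(1), f(n) = Ω(g(n)) is true.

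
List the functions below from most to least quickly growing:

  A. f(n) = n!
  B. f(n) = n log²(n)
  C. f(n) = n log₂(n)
A > B > C

Comparing growth rates:
A = n! is O(n!)
B = n log²(n) is O(n log² n)
C = n log₂(n) is O(n log n)

Therefore, the order from fastest to slowest is: A > B > C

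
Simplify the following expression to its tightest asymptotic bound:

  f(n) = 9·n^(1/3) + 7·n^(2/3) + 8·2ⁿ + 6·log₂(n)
Θ(2ⁿ)

Order the terms by growth rate: 6·log₂(n) ≺ 9·n^(1/3) ≺ 7·n^(2/3) ≺ 8·2ⁿ.
The fastest-growing term 8·2ⁿ dominates as n → ∞; dropping its constant factor gives Θ(2ⁿ).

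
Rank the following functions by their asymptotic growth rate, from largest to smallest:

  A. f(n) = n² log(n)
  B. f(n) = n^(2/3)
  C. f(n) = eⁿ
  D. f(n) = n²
C > A > D > B

Comparing growth rates:
C = eⁿ is O(eⁿ)
A = n² log(n) is O(n² log n)
D = n² is O(n²)
B = n^(2/3) is O(n^(2/3))

Therefore, the order from fastest to slowest is: C > A > D > B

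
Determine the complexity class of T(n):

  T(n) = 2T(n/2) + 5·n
Θ(n log n)

Master Theorem: a = 2, b = 2, f(n) = 5·n.
Compute the critical exponent d = log₂(2) = 1.
Compare f(n) = Θ(n) against n^d:
  k = 1 = d, so f(n) = Θ(n^d) — Case 2.
  Work is balanced across levels: T(n) = Θ(n^d log n) = Θ(n log n).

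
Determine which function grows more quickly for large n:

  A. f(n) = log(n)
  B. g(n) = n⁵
B

f(n) = log(n) is O(log n), while g(n) = n⁵ is O(n⁵).
Since O(n⁵) grows faster than O(log n), g(n) dominates.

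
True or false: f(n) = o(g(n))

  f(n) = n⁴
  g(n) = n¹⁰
True

f(n) = n⁴ is O(n⁴), and g(n) = n¹⁰ is O(n¹⁰).
Since O(n⁴) grows strictly slower than O(n¹⁰), f(n) = o(g(n)) is true.
This means lim(n→∞) f(n)/g(n) = 0.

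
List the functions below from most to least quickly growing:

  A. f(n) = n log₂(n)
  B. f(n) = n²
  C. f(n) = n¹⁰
C > B > A

Comparing growth rates:
C = n¹⁰ is O(n¹⁰)
B = n² is O(n²)
A = n log₂(n) is O(n log n)

Therefore, the order from fastest to slowest is: C > B > A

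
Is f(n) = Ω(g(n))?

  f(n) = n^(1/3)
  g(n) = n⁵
False

f(n) = n^(1/3) is O(n^(1/3)), and g(n) = n⁵ is O(n⁵).
Since O(n^(1/3)) grows slower than O(n⁵), f(n) = Ω(g(n)) is false.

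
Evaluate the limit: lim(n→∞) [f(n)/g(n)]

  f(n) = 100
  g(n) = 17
100/17

Since 100 and 17 have the same growth rate (O(1)),
the ratio converges to a constant: 100/17.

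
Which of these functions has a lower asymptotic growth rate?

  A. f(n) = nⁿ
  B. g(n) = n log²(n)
B

f(n) = nⁿ is O(nⁿ), while g(n) = n log²(n) is O(n log² n).
Since O(n log² n) grows slower than O(nⁿ), g(n) is dominated.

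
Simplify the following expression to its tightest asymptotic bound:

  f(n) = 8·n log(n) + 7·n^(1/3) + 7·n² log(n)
Θ(n² log n)

Order the terms by growth rate: 7·n^(1/3) ≺ 8·n log(n) ≺ 7·n² log(n).
The fastest-growing term 7·n² log(n) dominates as n → ∞; dropping its constant factor gives Θ(n² log n).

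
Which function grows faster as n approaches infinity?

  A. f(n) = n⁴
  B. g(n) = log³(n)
A

f(n) = n⁴ is O(n⁴), while g(n) = log³(n) is O(log³ n).
Since O(n⁴) grows faster than O(log³ n), f(n) dominates.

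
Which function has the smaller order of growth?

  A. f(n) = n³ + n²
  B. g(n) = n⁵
A

f(n) = n³ + n² is O(n³), while g(n) = n⁵ is O(n⁵).
Since O(n³) grows slower than O(n⁵), f(n) is dominated.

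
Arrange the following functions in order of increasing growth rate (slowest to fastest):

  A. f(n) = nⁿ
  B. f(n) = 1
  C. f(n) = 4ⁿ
B < C < A

Comparing growth rates:
B = 1 is O(1)
C = 4ⁿ is O(4ⁿ)
A = nⁿ is O(nⁿ)

Therefore, the order from slowest to fastest is: B < C < A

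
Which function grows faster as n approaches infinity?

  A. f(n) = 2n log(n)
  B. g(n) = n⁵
B

f(n) = 2n log(n) is O(n log n), while g(n) = n⁵ is O(n⁵).
Since O(n⁵) grows faster than O(n log n), g(n) dominates.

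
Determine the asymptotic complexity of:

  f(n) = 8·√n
O(√n)

The dominant term in 8·√n is 8·√n, which is Θ(√n).
Constants are absorbed, so the tightest bound is O(√n).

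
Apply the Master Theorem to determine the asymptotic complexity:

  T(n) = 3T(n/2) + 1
Θ(n^log₂(3))

Master Theorem: a = 3, b = 2, f(n) = 1.
Compute the critical exponent d = log₂(3) = 1.585.
Compare f(n) = Θ(1) against n^d:
  k = 0 < d = 1.585, so f(n) = O(n^(d-ε)) — Case 1.
  The recursion cost dominates: T(n) = Θ(n^d) = Θ(n^log₂(3)).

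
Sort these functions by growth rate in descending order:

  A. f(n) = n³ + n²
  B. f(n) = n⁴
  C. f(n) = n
B > A > C

Comparing growth rates:
B = n⁴ is O(n⁴)
A = n³ + n² is O(n³)
C = n is O(n)

Therefore, the order from fastest to slowest is: B > A > C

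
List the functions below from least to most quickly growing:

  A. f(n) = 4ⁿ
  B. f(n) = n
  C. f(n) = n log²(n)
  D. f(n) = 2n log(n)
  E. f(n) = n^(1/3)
E < B < D < C < A

Comparing growth rates:
E = n^(1/3) is O(n^(1/3))
B = n is O(n)
D = 2n log(n) is O(n log n)
C = n log²(n) is O(n log² n)
A = 4ⁿ is O(4ⁿ)

Therefore, the order from slowest to fastest is: E < B < D < C < A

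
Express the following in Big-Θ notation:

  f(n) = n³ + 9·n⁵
Θ(n⁵)

Order the terms by growth rate: n³ ≺ 9·n⁵.
The fastest-growing term 9·n⁵ dominates as n → ∞; dropping its constant factor gives Θ(n⁵).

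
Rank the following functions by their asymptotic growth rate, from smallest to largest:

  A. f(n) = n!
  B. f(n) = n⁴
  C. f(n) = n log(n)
C < B < A

Comparing growth rates:
C = n log(n) is O(n log n)
B = n⁴ is O(n⁴)
A = n! is O(n!)

Therefore, the order from slowest to fastest is: C < B < A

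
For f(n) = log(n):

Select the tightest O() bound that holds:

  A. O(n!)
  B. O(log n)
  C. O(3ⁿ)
B

f(n) = log(n) is O(log n).
All listed options are valid Big-O bounds (upper bounds),
but O(log n) is the tightest (smallest valid bound).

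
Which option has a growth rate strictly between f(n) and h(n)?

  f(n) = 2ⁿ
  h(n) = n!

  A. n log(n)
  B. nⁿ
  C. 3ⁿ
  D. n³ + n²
C

We need g(n) with 2ⁿ = o(g(n)) and g(n) = o(n!), i.e. O(2ⁿ) ≺ g ≺ O(n!).
Check each option:
  A. n log(n) — O(n log n) does not grow strictly faster than f(n)
  B. nⁿ — O(nⁿ) does not grow strictly slower than h(n)
  C. 3ⁿ — O(3ⁿ) is strictly between O(2ⁿ) and O(n!) ✓
  D. n³ + n² — O(n³) does not grow strictly faster than f(n)

Only option C (3ⁿ) lies strictly between.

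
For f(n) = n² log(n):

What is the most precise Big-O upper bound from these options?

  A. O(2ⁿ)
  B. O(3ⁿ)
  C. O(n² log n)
C

f(n) = n² log(n) is O(n² log n).
All listed options are valid Big-O bounds (upper bounds),
but O(n² log n) is the tightest (smallest valid bound).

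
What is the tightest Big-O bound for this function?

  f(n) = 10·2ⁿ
O(2ⁿ)

The dominant term in 10·2ⁿ is 10·2ⁿ, which is Θ(2ⁿ).
Constants are absorbed, so the tightest bound is O(2ⁿ).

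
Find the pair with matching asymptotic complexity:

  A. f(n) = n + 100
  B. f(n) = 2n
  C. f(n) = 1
A and B

Examining each function:
  A. n + 100 is O(n)
  B. 2n is O(n)
  C. 1 is O(1)

Functions A and B both have the same complexity class.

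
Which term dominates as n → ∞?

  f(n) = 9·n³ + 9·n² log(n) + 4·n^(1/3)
9·n³

Looking at each term:
  - 9·n³ is O(n³)
  - 9·n² log(n) is O(n² log n)
  - 4·n^(1/3) is O(n^(1/3))

The term 9·n³ (O(n³)) grows fastest and dominates all others.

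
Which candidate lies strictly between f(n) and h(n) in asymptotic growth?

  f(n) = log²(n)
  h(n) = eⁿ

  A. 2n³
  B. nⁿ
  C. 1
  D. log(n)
A

We need g(n) with log²(n) = o(g(n)) and g(n) = o(eⁿ), i.e. O(log² n) ≺ g ≺ O(eⁿ).
Check each option:
  A. 2n³ — O(n³) is strictly between O(log² n) and O(eⁿ) ✓
  B. nⁿ — O(nⁿ) does not grow strictly slower than h(n)
  C. 1 — O(1) does not grow strictly faster than f(n)
  D. log(n) — O(log n) does not grow strictly faster than f(n)

Only option A (2n³) lies strictly between.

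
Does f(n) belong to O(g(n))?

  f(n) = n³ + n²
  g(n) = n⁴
True

f(n) = n³ + n² is O(n³), and g(n) = n⁴ is O(n⁴).
Since O(n³) ⊆ O(n⁴) (f grows no faster than g), f(n) = O(g(n)) is true.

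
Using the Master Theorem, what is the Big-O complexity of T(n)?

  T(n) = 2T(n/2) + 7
Θ(n)

Master Theorem: a = 2, b = 2, f(n) = 7.
Compute the critical exponent d = log₂(2) = 1.
Compare f(n) = Θ(1) against n^d:
  k = 0 < d = 1, so f(n) = O(n^(d-ε)) — Case 1.
  The recursion cost dominates: T(n) = Θ(n^d) = Θ(n).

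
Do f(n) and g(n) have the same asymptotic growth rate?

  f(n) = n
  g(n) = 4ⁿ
False

f(n) = n is O(n), and g(n) = 4ⁿ is O(4ⁿ).
Since they have different growth rates, f(n) = Θ(g(n)) is false.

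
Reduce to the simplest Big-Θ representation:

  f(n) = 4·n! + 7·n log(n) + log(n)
Θ(n!)

Order the terms by growth rate: log(n) ≺ 7·n log(n) ≺ 4·n!.
The fastest-growing term 4·n! dominates as n → ∞; dropping its constant factor gives Θ(n!).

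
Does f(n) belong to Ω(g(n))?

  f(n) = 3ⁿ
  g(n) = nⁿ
False

f(n) = 3ⁿ is O(3ⁿ), and g(n) = nⁿ is O(nⁿ).
Since O(3ⁿ) grows slower than O(nⁿ), f(n) = Ω(g(n)) is false.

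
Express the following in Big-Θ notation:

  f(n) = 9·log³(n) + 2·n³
Θ(n³)

Order the terms by growth rate: 9·log³(n) ≺ 2·n³.
The fastest-growing term 2·n³ dominates as n → ∞; dropping its constant factor gives Θ(n³).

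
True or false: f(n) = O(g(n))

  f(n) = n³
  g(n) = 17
False

f(n) = n³ is O(n³), and g(n) = 17 is O(1).
Since O(n³) grows faster than O(1), f(n) = O(g(n)) is false.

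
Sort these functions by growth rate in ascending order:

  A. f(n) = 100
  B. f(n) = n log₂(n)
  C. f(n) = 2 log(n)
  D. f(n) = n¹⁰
A < C < B < D

Comparing growth rates:
A = 100 is O(1)
C = 2 log(n) is O(log n)
B = n log₂(n) is O(n log n)
D = n¹⁰ is O(n¹⁰)

Therefore, the order from slowest to fastest is: A < C < B < D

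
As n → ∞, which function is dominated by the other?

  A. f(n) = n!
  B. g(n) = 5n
B

f(n) = n! is O(n!), while g(n) = 5n is O(n).
Since O(n) grows slower than O(n!), g(n) is dominated.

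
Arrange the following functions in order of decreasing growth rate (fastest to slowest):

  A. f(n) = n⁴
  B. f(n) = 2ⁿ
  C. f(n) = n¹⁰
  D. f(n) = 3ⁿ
D > B > C > A

Comparing growth rates:
D = 3ⁿ is O(3ⁿ)
B = 2ⁿ is O(2ⁿ)
C = n¹⁰ is O(n¹⁰)
A = n⁴ is O(n⁴)

Therefore, the order from fastest to slowest is: D > B > C > A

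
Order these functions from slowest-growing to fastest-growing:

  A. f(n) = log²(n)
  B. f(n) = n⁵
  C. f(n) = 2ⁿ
A < B < C

Comparing growth rates:
A = log²(n) is O(log² n)
B = n⁵ is O(n⁵)
C = 2ⁿ is O(2ⁿ)

Therefore, the order from slowest to fastest is: A < B < C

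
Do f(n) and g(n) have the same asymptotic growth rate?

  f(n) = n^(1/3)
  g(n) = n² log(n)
False

f(n) = n^(1/3) is O(n^(1/3)), and g(n) = n² log(n) is O(n² log n).
Since they have different growth rates, f(n) = Θ(g(n)) is false.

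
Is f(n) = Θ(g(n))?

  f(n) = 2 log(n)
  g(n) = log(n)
True

f(n) = 2 log(n) and g(n) = log(n) are both O(log n).
Since they have the same asymptotic growth rate, f(n) = Θ(g(n)) is true.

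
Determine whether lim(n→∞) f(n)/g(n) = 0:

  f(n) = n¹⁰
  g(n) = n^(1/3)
False

f(n) = n¹⁰ is O(n¹⁰), and g(n) = n^(1/3) is O(n^(1/3)).
Since O(n¹⁰) grows faster than or equal to O(n^(1/3)), f(n) = o(g(n)) is false.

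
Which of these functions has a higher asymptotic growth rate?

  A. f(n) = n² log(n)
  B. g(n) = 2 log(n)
A

f(n) = n² log(n) is O(n² log n), while g(n) = 2 log(n) is O(log n).
Since O(n² log n) grows faster than O(log n), f(n) dominates.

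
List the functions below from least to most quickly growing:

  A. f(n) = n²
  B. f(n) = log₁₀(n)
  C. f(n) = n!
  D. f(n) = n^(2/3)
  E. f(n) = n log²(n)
B < D < E < A < C

Comparing growth rates:
B = log₁₀(n) is O(log n)
D = n^(2/3) is O(n^(2/3))
E = n log²(n) is O(n log² n)
A = n² is O(n²)
C = n! is O(n!)

Therefore, the order from slowest to fastest is: B < D < E < A < C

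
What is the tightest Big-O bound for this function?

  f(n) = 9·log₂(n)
O(log n)

The dominant term in 9·log₂(n) is 9·log₂(n), which is Θ(log n).
Constants are absorbed, so the tightest bound is O(log n).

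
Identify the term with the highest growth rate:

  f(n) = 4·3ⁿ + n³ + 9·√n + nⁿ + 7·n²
nⁿ

Looking at each term:
  - 4·3ⁿ is O(3ⁿ)
  - n³ is O(n³)
  - 9·√n is O(√n)
  - nⁿ is O(nⁿ)
  - 7·n² is O(n²)

The term nⁿ (O(nⁿ)) grows fastest and dominates all others.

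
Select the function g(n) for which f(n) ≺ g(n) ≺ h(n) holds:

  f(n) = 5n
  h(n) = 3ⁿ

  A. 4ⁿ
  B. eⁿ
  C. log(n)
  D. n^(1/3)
B

We need g(n) with 5n = o(g(n)) and g(n) = o(3ⁿ), i.e. O(n) ≺ g ≺ O(3ⁿ).
Check each option:
  A. 4ⁿ — O(4ⁿ) does not grow strictly slower than h(n)
  B. eⁿ — O(eⁿ) is strictly between O(n) and O(3ⁿ) ✓
  C. log(n) — O(log n) does not grow strictly faster than f(n)
  D. n^(1/3) — O(n^(1/3)) does not grow strictly faster than f(n)

Only option B (eⁿ) lies strictly between.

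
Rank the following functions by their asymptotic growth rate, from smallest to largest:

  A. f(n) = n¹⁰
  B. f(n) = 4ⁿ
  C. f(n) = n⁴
C < A < B

Comparing growth rates:
C = n⁴ is O(n⁴)
A = n¹⁰ is O(n¹⁰)
B = 4ⁿ is O(4ⁿ)

Therefore, the order from slowest to fastest is: C < A < B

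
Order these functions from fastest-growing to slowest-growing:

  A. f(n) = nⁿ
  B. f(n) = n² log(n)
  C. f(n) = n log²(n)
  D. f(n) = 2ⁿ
A > D > B > C

Comparing growth rates:
A = nⁿ is O(nⁿ)
D = 2ⁿ is O(2ⁿ)
B = n² log(n) is O(n² log n)
C = n log²(n) is O(n log² n)

Therefore, the order from fastest to slowest is: A > D > B > C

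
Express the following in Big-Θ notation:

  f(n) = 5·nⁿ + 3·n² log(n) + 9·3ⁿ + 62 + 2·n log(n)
Θ(nⁿ)

Order the terms by growth rate: 62 ≺ 2·n log(n) ≺ 3·n² log(n) ≺ 9·3ⁿ ≺ 5·nⁿ.
The fastest-growing term 5·nⁿ dominates as n → ∞; dropping its constant factor gives Θ(nⁿ).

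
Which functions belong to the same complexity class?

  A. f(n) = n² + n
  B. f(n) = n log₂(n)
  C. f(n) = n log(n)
B and C

Examining each function:
  A. n² + n is O(n²)
  B. n log₂(n) is O(n log n)
  C. n log(n) is O(n log n)

Functions B and C both have the same complexity class.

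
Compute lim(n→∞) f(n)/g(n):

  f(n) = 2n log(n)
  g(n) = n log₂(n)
log(4)

Since 2n log(n) and n log₂(n) have the same growth rate (O(n log n)),
the ratio converges to a constant: log(4).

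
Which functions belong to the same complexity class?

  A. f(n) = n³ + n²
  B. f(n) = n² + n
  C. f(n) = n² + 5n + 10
B and C

Examining each function:
  A. n³ + n² is O(n³)
  B. n² + n is O(n²)
  C. n² + 5n + 10 is O(n²)

Functions B and C both have the same complexity class.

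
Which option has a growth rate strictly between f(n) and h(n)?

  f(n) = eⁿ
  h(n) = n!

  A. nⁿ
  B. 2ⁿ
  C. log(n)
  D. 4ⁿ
D

We need g(n) with eⁿ = o(g(n)) and g(n) = o(n!), i.e. O(eⁿ) ≺ g ≺ O(n!).
Check each option:
  A. nⁿ — O(nⁿ) does not grow strictly slower than h(n)
  B. 2ⁿ — O(2ⁿ) does not grow strictly faster than f(n)
  C. log(n) — O(log n) does not grow strictly faster than f(n)
  D. 4ⁿ — O(4ⁿ) is strictly between O(eⁿ) and O(n!) ✓

Only option D (4ⁿ) lies strictly between.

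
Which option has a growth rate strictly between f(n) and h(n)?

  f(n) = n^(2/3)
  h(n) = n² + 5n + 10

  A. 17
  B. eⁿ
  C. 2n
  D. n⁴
C

We need g(n) with n^(2/3) = o(g(n)) and g(n) = o(n² + 5n + 10), i.e. O(n^(2/3)) ≺ g ≺ O(n²).
Check each option:
  A. 17 — O(1) does not grow strictly faster than f(n)
  B. eⁿ — O(eⁿ) does not grow strictly slower than h(n)
  C. 2n — O(n) is strictly between O(n^(2/3)) and O(n²) ✓
  D. n⁴ — O(n⁴) does not grow strictly slower than h(n)

Only option C (2n) lies strictly between.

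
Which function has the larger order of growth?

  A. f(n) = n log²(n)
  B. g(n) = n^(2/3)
A

f(n) = n log²(n) is O(n log² n), while g(n) = n^(2/3) is O(n^(2/3)).
Since O(n log² n) grows faster than O(n^(2/3)), f(n) dominates.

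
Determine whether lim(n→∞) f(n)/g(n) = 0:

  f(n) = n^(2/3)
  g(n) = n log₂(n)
True

f(n) = n^(2/3) is O(n^(2/3)), and g(n) = n log₂(n) is O(n log n).
Since O(n^(2/3)) grows strictly slower than O(n log n), f(n) = o(g(n)) is true.
This means lim(n→∞) f(n)/g(n) = 0.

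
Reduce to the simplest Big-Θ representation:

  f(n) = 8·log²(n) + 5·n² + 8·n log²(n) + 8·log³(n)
Θ(n²)

Order the terms by growth rate: 8·log²(n) ≺ 8·log³(n) ≺ 8·n log²(n) ≺ 5·n².
The fastest-growing term 5·n² dominates as n → ∞; dropping its constant factor gives Θ(n²).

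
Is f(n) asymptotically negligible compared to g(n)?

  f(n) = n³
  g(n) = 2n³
False

f(n) = n³ is O(n³), and g(n) = 2n³ is O(n³).
Since they have the same growth rate, f(n) = o(g(n)) is false.
(f = o(g) requires f to grow strictly slower, not equal.)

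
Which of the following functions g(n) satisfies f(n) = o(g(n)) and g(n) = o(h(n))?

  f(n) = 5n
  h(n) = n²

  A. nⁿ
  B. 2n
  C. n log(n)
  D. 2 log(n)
C

We need g(n) with 5n = o(g(n)) and g(n) = o(n²), i.e. O(n) ≺ g ≺ O(n²).
Check each option:
  A. nⁿ — O(nⁿ) does not grow strictly slower than h(n)
  B. 2n — O(n) does not grow strictly faster than f(n)
  C. n log(n) — O(n log n) is strictly between O(n) and O(n²) ✓
  D. 2 log(n) — O(log n) does not grow strictly faster than f(n)

Only option C (n log(n)) lies strictly between.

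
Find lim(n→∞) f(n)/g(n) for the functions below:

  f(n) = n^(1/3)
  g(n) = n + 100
0

Since n^(1/3) (O(n^(1/3))) grows slower than n + 100 (O(n)),
the ratio f(n)/g(n) → 0 as n → ∞.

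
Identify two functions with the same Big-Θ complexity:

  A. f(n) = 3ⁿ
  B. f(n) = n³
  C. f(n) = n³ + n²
B and C

Examining each function:
  A. 3ⁿ is O(3ⁿ)
  B. n³ is O(n³)
  C. n³ + n² is O(n³)

Functions B and C both have the same complexity class.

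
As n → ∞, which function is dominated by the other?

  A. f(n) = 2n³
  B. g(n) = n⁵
A

f(n) = 2n³ is O(n³), while g(n) = n⁵ is O(n⁵).
Since O(n³) grows slower than O(n⁵), f(n) is dominated.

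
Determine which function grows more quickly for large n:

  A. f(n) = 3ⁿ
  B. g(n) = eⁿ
A

f(n) = 3ⁿ is O(3ⁿ), while g(n) = eⁿ is O(eⁿ).
Since O(3ⁿ) grows faster than O(eⁿ), f(n) dominates.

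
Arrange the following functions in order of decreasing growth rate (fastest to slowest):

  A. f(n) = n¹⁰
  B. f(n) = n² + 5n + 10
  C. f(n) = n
A > B > C

Comparing growth rates:
A = n¹⁰ is O(n¹⁰)
B = n² + 5n + 10 is O(n²)
C = n is O(n)

Therefore, the order from fastest to slowest is: A > B > C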